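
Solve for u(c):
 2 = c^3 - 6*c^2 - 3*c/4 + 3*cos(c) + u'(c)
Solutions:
 u(c) = C1 - c^4/4 + 2*c^3 + 3*c^2/8 + 2*c - 3*sin(c)


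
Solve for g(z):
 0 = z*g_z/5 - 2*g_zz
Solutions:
 g(z) = C1 + C2*erfi(sqrt(5)*z/10)


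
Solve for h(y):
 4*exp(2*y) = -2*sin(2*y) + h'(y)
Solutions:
 h(y) = C1 + 2*exp(2*y) - cos(2*y)


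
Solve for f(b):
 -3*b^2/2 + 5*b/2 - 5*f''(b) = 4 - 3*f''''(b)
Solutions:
 f(b) = C1 + C2*b + C3*exp(-sqrt(15)*b/3) + C4*exp(sqrt(15)*b/3) - b^4/40 + b^3/12 - 29*b^2/50


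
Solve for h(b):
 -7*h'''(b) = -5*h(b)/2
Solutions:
 h(b) = C3*exp(14^(2/3)*5^(1/3)*b/14) + (C1*sin(14^(2/3)*sqrt(3)*5^(1/3)*b/28) + C2*cos(14^(2/3)*sqrt(3)*5^(1/3)*b/28))*exp(-14^(2/3)*5^(1/3)*b/28)


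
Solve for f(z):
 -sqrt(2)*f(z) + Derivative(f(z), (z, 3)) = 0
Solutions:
 f(z) = C3*exp(2^(1/6)*z) + (C1*sin(2^(1/6)*sqrt(3)*z/2) + C2*cos(2^(1/6)*sqrt(3)*z/2))*exp(-2^(1/6)*z/2)


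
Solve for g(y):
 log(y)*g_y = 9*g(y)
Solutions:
 g(y) = C1*exp(9*li(y))


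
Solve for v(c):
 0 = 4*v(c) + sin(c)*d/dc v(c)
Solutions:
 v(c) = C1*(cos(c)^2 + 2*cos(c) + 1)/(cos(c)^2 - 2*cos(c) + 1)


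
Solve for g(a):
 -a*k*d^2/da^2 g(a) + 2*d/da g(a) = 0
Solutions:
 g(a) = C1 + a^(((re(k) + 2)*re(k) + im(k)^2)/(re(k)^2 + im(k)^2))*(C2*sin(2*log(a)*Abs(im(k))/(re(k)^2 + im(k)^2)) + C3*cos(2*log(a)*im(k)/(re(k)^2 + im(k)^2)))


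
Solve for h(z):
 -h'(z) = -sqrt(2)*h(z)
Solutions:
 h(z) = C1*exp(sqrt(2)*z)


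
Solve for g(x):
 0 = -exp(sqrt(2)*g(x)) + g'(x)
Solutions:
 g(x) = sqrt(2)*(2*log(-1/(C1 + x)) - log(2))/4


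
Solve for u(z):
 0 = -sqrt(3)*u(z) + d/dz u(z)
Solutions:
 u(z) = C1*exp(sqrt(3)*z)


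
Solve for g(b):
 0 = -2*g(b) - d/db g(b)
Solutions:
 g(b) = C1*exp(-2*b)


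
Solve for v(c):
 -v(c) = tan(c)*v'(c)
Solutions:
 v(c) = C1/sin(c)


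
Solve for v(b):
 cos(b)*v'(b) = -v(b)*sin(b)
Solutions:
 v(b) = C1*cos(b)


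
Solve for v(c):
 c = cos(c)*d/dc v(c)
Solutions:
 v(c) = C1 + Integral(c/cos(c), c)


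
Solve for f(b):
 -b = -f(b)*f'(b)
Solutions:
 f(b) = -sqrt(C1 + b^2)
 f(b) = sqrt(C1 + b^2)


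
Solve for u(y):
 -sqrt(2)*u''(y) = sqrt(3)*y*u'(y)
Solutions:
 u(y) = C1 + C2*erf(6^(1/4)*y/2)


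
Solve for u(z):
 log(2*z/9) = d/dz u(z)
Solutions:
 u(z) = C1 + z*log(z) + z*log(2/9) - z


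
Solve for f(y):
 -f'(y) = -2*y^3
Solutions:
 f(y) = C1 + y^4/2


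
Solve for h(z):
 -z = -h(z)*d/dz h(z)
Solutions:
 h(z) = -sqrt(C1 + z^2)
 h(z) = sqrt(C1 + z^2)


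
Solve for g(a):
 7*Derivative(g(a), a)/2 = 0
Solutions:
 g(a) = C1


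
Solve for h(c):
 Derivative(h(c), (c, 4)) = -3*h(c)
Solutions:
 h(c) = (C1*sin(sqrt(2)*3^(1/4)*c/2) + C2*cos(sqrt(2)*3^(1/4)*c/2))*exp(-sqrt(2)*3^(1/4)*c/2) + (C3*sin(sqrt(2)*3^(1/4)*c/2) + C4*cos(sqrt(2)*3^(1/4)*c/2))*exp(sqrt(2)*3^(1/4)*c/2)


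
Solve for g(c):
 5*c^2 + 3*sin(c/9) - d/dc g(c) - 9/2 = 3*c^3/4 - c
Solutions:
 g(c) = C1 - 3*c^4/16 + 5*c^3/3 + c^2/2 - 9*c/2 - 27*cos(c/9)


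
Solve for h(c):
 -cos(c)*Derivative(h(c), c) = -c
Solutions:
 h(c) = C1 + Integral(c/cos(c), c)


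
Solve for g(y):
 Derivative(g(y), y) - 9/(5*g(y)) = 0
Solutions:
 g(y) = -sqrt(C1 + 90*y)/5
 g(y) = sqrt(C1 + 90*y)/5


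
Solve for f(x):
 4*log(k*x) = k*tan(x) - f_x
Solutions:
 f(x) = C1 - k*log(cos(x)) - 4*x*log(k*x) + 4*x


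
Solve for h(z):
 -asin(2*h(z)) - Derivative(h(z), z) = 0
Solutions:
 Integral(1/asin(2*_y), (_y, h(z))) = C1 - z


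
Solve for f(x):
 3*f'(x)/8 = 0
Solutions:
 f(x) = C1


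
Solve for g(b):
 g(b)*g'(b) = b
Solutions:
 g(b) = -sqrt(C1 + b^2)
 g(b) = sqrt(C1 + b^2)


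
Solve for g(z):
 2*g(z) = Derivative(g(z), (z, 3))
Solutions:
 g(z) = C3*exp(2^(1/3)*z) + (C1*sin(2^(1/3)*sqrt(3)*z/2) + C2*cos(2^(1/3)*sqrt(3)*z/2))*exp(-2^(1/3)*z/2)


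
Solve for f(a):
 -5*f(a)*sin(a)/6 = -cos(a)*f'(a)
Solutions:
 f(a) = C1/cos(a)^(5/6)


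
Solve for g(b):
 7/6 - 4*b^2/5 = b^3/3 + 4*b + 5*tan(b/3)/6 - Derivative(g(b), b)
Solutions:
 g(b) = C1 + b^4/12 + 4*b^3/15 + 2*b^2 - 7*b/6 - 5*log(cos(b/3))/2


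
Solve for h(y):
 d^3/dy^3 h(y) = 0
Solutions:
 h(y) = C1 + C2*y + C3*y^2


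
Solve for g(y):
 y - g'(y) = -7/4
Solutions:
 g(y) = C1 + y^2/2 + 7*y/4


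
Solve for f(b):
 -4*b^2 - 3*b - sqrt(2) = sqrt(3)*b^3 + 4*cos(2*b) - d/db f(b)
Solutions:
 f(b) = C1 + sqrt(3)*b^4/4 + 4*b^3/3 + 3*b^2/2 + sqrt(2)*b + 2*sin(2*b)


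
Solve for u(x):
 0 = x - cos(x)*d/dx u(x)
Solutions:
 u(x) = C1 + Integral(x/cos(x), x)


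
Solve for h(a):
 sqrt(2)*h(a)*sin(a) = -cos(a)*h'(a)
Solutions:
 h(a) = C1*cos(a)^(sqrt(2))


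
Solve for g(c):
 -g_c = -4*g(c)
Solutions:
 g(c) = C1*exp(4*c)


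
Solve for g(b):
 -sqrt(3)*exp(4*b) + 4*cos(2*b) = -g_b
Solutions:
 g(b) = C1 + sqrt(3)*exp(4*b)/4 - 2*sin(2*b)


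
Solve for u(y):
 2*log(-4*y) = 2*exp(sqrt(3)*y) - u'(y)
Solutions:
 u(y) = C1 - 2*y*log(-y) + 2*y*(1 - 2*log(2)) + 2*sqrt(3)*exp(sqrt(3)*y)/3


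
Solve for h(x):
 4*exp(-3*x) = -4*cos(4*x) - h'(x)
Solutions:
 h(x) = C1 - sin(4*x) + 4*exp(-3*x)/3


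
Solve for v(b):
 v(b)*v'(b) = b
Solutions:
 v(b) = -sqrt(C1 + b^2)
 v(b) = sqrt(C1 + b^2)


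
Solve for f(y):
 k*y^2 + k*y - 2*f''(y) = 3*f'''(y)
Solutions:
 f(y) = C1 + C2*y + C3*exp(-2*y/3) + k*y^4/24 - k*y^3/6 + 3*k*y^2/4


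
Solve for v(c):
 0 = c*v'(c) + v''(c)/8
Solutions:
 v(c) = C1 + C2*erf(2*c)


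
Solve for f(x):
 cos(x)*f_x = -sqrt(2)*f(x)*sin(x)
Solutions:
 f(x) = C1*cos(x)^(sqrt(2))


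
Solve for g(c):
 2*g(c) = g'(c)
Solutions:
 g(c) = C1*exp(2*c)


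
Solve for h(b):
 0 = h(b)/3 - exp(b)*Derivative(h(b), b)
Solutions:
 h(b) = C1*exp(-exp(-b)/3)


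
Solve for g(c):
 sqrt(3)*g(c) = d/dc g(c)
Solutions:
 g(c) = C1*exp(sqrt(3)*c)


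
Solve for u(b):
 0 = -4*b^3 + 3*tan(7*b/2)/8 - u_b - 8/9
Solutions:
 u(b) = C1 - b^4 - 8*b/9 - 3*log(cos(7*b/2))/28


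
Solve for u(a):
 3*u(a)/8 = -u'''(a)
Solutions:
 u(a) = C3*exp(-3^(1/3)*a/2) + (C1*sin(3^(5/6)*a/4) + C2*cos(3^(5/6)*a/4))*exp(3^(1/3)*a/4)


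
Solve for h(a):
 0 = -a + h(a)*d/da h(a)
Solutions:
 h(a) = -sqrt(C1 + a^2)
 h(a) = sqrt(C1 + a^2)


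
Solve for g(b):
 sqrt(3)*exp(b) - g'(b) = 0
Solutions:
 g(b) = C1 + sqrt(3)*exp(b)


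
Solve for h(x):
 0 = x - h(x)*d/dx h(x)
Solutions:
 h(x) = -sqrt(C1 + x^2)
 h(x) = sqrt(C1 + x^2)


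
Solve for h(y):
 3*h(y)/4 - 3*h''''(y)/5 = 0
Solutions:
 h(y) = C1*exp(-sqrt(2)*5^(1/4)*y/2) + C2*exp(sqrt(2)*5^(1/4)*y/2) + C3*sin(sqrt(2)*5^(1/4)*y/2) + C4*cos(sqrt(2)*5^(1/4)*y/2)


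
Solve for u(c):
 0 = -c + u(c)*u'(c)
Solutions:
 u(c) = -sqrt(C1 + c^2)
 u(c) = sqrt(C1 + c^2)


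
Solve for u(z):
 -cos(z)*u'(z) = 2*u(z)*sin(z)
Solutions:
 u(z) = C1*cos(z)^2


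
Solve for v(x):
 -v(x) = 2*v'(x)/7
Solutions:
 v(x) = C1*exp(-7*x/2)


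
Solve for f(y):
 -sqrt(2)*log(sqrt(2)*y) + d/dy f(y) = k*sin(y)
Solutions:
 f(y) = C1 - k*cos(y) + sqrt(2)*y*(log(y) - 1) + sqrt(2)*y*log(2)/2


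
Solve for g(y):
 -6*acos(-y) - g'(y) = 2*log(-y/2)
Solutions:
 g(y) = C1 - 2*y*log(-y) - 6*y*acos(-y) + 2*y*log(2) + 2*y - 6*sqrt(1 - y^2)


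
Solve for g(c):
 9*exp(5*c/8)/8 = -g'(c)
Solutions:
 g(c) = C1 - 9*exp(5*c/8)/5


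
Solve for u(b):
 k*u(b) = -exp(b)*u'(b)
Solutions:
 u(b) = C1*exp(k*exp(-b))


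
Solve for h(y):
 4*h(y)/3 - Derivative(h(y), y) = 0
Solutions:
 h(y) = C1*exp(4*y/3)


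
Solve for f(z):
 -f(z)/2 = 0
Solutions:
 f(z) = 0


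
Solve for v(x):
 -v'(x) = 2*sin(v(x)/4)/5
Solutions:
 2*x/5 + 2*log(cos(v(x)/4) - 1) - 2*log(cos(v(x)/4) + 1) = C1


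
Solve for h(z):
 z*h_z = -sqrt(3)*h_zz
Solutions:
 h(z) = C1 + C2*erf(sqrt(2)*3^(3/4)*z/6)


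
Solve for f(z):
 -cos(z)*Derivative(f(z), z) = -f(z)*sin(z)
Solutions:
 f(z) = C1/cos(z)


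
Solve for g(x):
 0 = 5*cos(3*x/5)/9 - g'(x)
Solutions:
 g(x) = C1 + 25*sin(3*x/5)/27


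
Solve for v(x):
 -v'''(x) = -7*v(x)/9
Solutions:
 v(x) = C3*exp(21^(1/3)*x/3) + (C1*sin(3^(5/6)*7^(1/3)*x/6) + C2*cos(3^(5/6)*7^(1/3)*x/6))*exp(-21^(1/3)*x/6)


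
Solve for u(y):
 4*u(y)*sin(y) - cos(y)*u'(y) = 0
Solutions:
 u(y) = C1/cos(y)^4


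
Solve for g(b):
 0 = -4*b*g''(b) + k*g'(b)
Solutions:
 g(b) = C1 + b^(re(k)/4 + 1)*(C2*sin(log(b)*Abs(im(k))/4) + C3*cos(log(b)*im(k)/4))


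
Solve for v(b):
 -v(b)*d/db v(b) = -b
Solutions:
 v(b) = -sqrt(C1 + b^2)
 v(b) = sqrt(C1 + b^2)


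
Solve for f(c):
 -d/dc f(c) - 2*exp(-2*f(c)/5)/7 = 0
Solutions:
 f(c) = 5*log(-sqrt(C1 - 2*c)) - 5*log(35) + 5*log(70)/2
 f(c) = 5*log(C1 - 2*c)/2 - 5*log(35) + 5*log(70)/2


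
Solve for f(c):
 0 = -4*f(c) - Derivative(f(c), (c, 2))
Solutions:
 f(c) = C1*sin(2*c) + C2*cos(2*c)


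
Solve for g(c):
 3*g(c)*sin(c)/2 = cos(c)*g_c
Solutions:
 g(c) = C1/cos(c)^(3/2)


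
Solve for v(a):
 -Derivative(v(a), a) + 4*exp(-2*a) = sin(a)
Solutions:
 v(a) = C1 + cos(a) - 2*exp(-2*a)


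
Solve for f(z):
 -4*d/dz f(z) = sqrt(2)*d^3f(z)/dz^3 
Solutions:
 f(z) = C1 + C2*sin(2^(3/4)*z) + C3*cos(2^(3/4)*z)


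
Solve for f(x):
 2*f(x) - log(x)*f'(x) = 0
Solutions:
 f(x) = C1*exp(2*li(x))


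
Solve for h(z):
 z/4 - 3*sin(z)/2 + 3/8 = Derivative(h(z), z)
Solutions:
 h(z) = C1 + z^2/8 + 3*z/8 + 3*cos(z)/2


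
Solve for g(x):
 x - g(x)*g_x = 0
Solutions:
 g(x) = -sqrt(C1 + x^2)
 g(x) = sqrt(C1 + x^2)


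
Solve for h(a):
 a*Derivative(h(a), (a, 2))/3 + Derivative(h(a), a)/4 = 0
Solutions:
 h(a) = C1 + C2*a^(1/4)


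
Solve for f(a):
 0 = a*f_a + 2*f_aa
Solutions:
 f(a) = C1 + C2*erf(a/2)


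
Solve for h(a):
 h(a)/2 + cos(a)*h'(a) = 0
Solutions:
 h(a) = C1*(sin(a) - 1)^(1/4)/(sin(a) + 1)^(1/4)


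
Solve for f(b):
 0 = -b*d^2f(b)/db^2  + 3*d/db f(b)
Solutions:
 f(b) = C1 + C2*b^4


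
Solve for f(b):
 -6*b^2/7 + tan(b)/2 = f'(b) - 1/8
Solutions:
 f(b) = C1 - 2*b^3/7 + b/8 - log(cos(b))/2


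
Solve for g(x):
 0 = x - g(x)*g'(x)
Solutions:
 g(x) = -sqrt(C1 + x^2)
 g(x) = sqrt(C1 + x^2)


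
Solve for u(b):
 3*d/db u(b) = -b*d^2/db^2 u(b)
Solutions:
 u(b) = C1 + C2/b^2


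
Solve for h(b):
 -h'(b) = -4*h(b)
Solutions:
 h(b) = C1*exp(4*b)


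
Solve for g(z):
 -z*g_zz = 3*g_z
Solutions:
 g(z) = C1 + C2/z^2


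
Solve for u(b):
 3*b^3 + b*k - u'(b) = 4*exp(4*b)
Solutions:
 u(b) = C1 + 3*b^4/4 + b^2*k/2 - exp(4*b)


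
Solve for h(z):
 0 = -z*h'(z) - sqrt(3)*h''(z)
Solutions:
 h(z) = C1 + C2*erf(sqrt(2)*3^(3/4)*z/6)


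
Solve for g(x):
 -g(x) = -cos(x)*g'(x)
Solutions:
 g(x) = C1*sqrt(sin(x) + 1)/sqrt(sin(x) - 1)


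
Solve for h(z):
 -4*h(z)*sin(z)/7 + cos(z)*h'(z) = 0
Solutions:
 h(z) = C1/cos(z)^(4/7)


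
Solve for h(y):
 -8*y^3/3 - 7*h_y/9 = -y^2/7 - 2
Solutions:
 h(y) = C1 - 6*y^4/7 + 3*y^3/49 + 18*y/7


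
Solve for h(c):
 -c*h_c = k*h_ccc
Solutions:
 h(c) = C1 + Integral(C2*airyai(c*(-1/k)^(1/3)) + C3*airybi(c*(-1/k)^(1/3)), c)


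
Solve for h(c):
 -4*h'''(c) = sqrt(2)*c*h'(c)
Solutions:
 h(c) = C1 + Integral(C2*airyai(-sqrt(2)*c/2) + C3*airybi(-sqrt(2)*c/2), c)


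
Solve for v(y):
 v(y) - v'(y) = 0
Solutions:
 v(y) = C1*exp(y)


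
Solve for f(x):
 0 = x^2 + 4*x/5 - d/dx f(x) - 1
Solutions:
 f(x) = C1 + x^3/3 + 2*x^2/5 - x


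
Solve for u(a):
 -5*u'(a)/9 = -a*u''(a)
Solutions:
 u(a) = C1 + C2*a^(14/9)


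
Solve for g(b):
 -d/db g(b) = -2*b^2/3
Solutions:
 g(b) = C1 + 2*b^3/9


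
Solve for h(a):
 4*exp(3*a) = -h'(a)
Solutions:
 h(a) = C1 - 4*exp(3*a)/3


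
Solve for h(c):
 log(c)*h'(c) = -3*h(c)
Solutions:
 h(c) = C1*exp(-3*li(c))


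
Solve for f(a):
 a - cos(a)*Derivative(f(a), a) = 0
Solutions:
 f(a) = C1 + Integral(a/cos(a), a)


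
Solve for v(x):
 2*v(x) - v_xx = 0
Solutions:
 v(x) = C1*exp(-sqrt(2)*x) + C2*exp(sqrt(2)*x)


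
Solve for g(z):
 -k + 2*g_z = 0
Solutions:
 g(z) = C1 + k*z/2


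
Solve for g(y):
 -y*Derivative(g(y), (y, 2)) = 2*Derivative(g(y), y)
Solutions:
 g(y) = C1 + C2/y


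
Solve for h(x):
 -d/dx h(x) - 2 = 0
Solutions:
 h(x) = C1 - 2*x


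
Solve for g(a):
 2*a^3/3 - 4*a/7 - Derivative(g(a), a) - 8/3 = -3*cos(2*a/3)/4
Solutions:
 g(a) = C1 + a^4/6 - 2*a^2/7 - 8*a/3 + 9*sin(2*a/3)/8


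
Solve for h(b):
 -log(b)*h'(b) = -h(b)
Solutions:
 h(b) = C1*exp(li(b))


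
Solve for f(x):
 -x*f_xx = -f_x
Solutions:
 f(x) = C1 + C2*x^2


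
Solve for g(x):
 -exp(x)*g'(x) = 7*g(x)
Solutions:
 g(x) = C1*exp(7*exp(-x))


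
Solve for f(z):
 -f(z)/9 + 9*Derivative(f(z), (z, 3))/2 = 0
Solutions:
 f(z) = C3*exp(2^(1/3)*3^(2/3)*z/9) + (C1*sin(2^(1/3)*3^(1/6)*z/6) + C2*cos(2^(1/3)*3^(1/6)*z/6))*exp(-2^(1/3)*3^(2/3)*z/18)


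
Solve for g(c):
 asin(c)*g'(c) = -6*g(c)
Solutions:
 g(c) = C1*exp(-6*Integral(1/asin(c), c))


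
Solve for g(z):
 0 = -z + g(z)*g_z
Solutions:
 g(z) = -sqrt(C1 + z^2)
 g(z) = sqrt(C1 + z^2)


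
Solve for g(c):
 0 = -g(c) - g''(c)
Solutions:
 g(c) = C1*sin(c) + C2*cos(c)


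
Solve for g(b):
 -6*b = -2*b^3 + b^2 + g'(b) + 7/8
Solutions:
 g(b) = C1 + b^4/2 - b^3/3 - 3*b^2 - 7*b/8


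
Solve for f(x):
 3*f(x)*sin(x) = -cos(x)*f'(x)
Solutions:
 f(x) = C1*cos(x)^3


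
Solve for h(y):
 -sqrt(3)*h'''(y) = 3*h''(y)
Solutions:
 h(y) = C1 + C2*y + C3*exp(-sqrt(3)*y)


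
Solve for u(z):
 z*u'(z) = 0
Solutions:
 u(z) = C1


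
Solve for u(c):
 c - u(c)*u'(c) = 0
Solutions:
 u(c) = -sqrt(C1 + c^2)
 u(c) = sqrt(C1 + c^2)


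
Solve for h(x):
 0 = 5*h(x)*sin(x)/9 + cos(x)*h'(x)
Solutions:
 h(x) = C1*cos(x)^(5/9)


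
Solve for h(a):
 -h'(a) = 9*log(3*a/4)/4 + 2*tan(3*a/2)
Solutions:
 h(a) = C1 - 9*a*log(a)/4 - 9*a*log(3)/4 + 9*a/4 + 9*a*log(2)/2 + 4*log(cos(3*a/2))/3


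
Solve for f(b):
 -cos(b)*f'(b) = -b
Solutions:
 f(b) = C1 + Integral(b/cos(b), b)


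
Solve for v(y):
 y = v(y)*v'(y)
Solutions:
 v(y) = -sqrt(C1 + y^2)
 v(y) = sqrt(C1 + y^2)


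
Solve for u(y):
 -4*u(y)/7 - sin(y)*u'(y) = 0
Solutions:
 u(y) = C1*(cos(y) + 1)^(2/7)/(cos(y) - 1)^(2/7)


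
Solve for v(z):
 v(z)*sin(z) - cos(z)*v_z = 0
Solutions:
 v(z) = C1/cos(z)


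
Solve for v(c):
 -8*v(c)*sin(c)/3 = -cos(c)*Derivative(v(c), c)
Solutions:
 v(c) = C1/cos(c)^(8/3)


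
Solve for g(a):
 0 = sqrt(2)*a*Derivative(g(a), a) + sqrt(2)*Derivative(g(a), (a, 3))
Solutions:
 g(a) = C1 + Integral(C2*airyai(-a) + C3*airybi(-a), a)


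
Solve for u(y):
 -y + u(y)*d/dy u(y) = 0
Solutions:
 u(y) = -sqrt(C1 + y^2)
 u(y) = sqrt(C1 + y^2)


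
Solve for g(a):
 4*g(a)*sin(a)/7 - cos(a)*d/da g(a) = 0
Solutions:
 g(a) = C1/cos(a)^(4/7)


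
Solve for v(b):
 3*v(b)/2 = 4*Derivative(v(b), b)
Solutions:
 v(b) = C1*exp(3*b/8)


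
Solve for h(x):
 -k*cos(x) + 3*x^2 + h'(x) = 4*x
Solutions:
 h(x) = C1 + k*sin(x) - x^3 + 2*x^2


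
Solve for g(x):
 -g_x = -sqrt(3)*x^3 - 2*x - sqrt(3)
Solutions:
 g(x) = C1 + sqrt(3)*x^4/4 + x^2 + sqrt(3)*x


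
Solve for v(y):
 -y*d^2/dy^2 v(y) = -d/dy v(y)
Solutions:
 v(y) = C1 + C2*y^2


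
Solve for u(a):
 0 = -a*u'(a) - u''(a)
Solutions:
 u(a) = C1 + C2*erf(sqrt(2)*a/2)


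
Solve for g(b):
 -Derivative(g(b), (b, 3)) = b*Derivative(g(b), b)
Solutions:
 g(b) = C1 + Integral(C2*airyai(-b) + C3*airybi(-b), b)


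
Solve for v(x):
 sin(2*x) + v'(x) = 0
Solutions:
 v(x) = C1 + cos(2*x)/2


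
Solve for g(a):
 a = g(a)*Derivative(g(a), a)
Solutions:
 g(a) = -sqrt(C1 + a^2)
 g(a) = sqrt(C1 + a^2)


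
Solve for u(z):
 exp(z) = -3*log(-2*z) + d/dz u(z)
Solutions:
 u(z) = C1 + 3*z*log(-z) + 3*z*(-1 + log(2)) + exp(z)


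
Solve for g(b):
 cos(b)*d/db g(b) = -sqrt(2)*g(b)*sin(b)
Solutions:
 g(b) = C1*cos(b)^(sqrt(2))


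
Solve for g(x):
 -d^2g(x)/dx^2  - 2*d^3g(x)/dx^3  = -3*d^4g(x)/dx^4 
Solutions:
 g(x) = C1 + C2*x + C3*exp(-x/3) + C4*exp(x)


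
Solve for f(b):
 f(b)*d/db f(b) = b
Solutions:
 f(b) = -sqrt(C1 + b^2)
 f(b) = sqrt(C1 + b^2)


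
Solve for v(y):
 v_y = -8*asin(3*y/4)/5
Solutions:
 v(y) = C1 - 8*y*asin(3*y/4)/5 - 8*sqrt(16 - 9*y^2)/15


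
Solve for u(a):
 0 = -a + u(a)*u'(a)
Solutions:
 u(a) = -sqrt(C1 + a^2)
 u(a) = sqrt(C1 + a^2)


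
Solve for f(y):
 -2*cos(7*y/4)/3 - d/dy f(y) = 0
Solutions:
 f(y) = C1 - 8*sin(7*y/4)/21


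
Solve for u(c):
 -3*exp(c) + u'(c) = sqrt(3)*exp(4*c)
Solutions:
 u(c) = C1 + sqrt(3)*exp(4*c)/4 + 3*exp(c)


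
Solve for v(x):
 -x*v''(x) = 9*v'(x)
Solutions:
 v(x) = C1 + C2/x^8


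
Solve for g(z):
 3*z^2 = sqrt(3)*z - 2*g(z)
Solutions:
 g(z) = z*(-3*z + sqrt(3))/2


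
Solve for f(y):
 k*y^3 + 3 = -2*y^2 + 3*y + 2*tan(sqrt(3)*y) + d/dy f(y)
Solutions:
 f(y) = C1 + k*y^4/4 + 2*y^3/3 - 3*y^2/2 + 3*y + 2*sqrt(3)*log(cos(sqrt(3)*y))/3


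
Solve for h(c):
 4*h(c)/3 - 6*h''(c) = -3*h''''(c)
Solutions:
 h(c) = C1*exp(-c*sqrt(1 - sqrt(5)/3)) + C2*exp(c*sqrt(1 - sqrt(5)/3)) + C3*exp(-c*sqrt(sqrt(5)/3 + 1)) + C4*exp(c*sqrt(sqrt(5)/3 + 1))


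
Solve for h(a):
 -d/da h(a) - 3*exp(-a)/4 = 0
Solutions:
 h(a) = C1 + 3*exp(-a)/4


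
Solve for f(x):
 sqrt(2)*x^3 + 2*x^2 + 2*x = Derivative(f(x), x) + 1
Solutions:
 f(x) = C1 + sqrt(2)*x^4/4 + 2*x^3/3 + x^2 - x


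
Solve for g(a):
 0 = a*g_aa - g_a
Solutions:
 g(a) = C1 + C2*a^2


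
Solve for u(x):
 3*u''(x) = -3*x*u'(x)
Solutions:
 u(x) = C1 + C2*erf(sqrt(2)*x/2)


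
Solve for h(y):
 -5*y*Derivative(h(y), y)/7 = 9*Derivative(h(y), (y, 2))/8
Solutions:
 h(y) = C1 + C2*erf(2*sqrt(35)*y/21)


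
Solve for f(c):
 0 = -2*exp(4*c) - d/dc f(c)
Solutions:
 f(c) = C1 - exp(4*c)/2


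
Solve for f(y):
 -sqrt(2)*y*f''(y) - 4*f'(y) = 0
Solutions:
 f(y) = C1 + C2*y^(1 - 2*sqrt(2))


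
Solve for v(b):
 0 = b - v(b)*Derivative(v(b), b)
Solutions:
 v(b) = -sqrt(C1 + b^2)
 v(b) = sqrt(C1 + b^2)


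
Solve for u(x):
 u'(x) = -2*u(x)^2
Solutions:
 u(x) = 1/(C1 + 2*x)


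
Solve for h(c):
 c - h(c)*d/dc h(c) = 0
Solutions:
 h(c) = -sqrt(C1 + c^2)
 h(c) = sqrt(C1 + c^2)


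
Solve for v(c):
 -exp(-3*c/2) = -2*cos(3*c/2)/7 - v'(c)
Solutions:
 v(c) = C1 - 4*sin(3*c/2)/21 - 2*exp(-3*c/2)/3


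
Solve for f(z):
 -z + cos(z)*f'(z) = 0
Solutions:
 f(z) = C1 + Integral(z/cos(z), z)


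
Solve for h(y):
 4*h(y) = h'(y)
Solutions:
 h(y) = C1*exp(4*y)


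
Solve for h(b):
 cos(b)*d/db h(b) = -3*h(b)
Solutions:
 h(b) = C1*(sin(b) - 1)^(3/2)/(sin(b) + 1)^(3/2)


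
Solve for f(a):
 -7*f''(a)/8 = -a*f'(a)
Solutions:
 f(a) = C1 + C2*erfi(2*sqrt(7)*a/7)


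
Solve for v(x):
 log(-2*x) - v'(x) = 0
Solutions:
 v(x) = C1 + x*log(-x) + x*(-1 + log(2))


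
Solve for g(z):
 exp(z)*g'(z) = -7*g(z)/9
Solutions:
 g(z) = C1*exp(7*exp(-z)/9)


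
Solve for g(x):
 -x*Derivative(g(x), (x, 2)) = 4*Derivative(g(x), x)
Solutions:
 g(x) = C1 + C2/x^3


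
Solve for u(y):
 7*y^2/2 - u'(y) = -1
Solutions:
 u(y) = C1 + 7*y^3/6 + y


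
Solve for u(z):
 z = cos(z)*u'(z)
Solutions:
 u(z) = C1 + Integral(z/cos(z), z)


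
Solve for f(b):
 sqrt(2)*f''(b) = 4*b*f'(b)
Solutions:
 f(b) = C1 + C2*erfi(2^(1/4)*b)


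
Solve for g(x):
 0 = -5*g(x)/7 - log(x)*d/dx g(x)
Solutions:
 g(x) = C1*exp(-5*li(x)/7)


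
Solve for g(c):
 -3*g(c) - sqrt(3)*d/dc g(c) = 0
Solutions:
 g(c) = C1*exp(-sqrt(3)*c)


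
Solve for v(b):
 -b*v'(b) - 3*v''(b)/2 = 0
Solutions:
 v(b) = C1 + C2*erf(sqrt(3)*b/3)


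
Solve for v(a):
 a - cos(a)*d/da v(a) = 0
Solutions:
 v(a) = C1 + Integral(a/cos(a), a)


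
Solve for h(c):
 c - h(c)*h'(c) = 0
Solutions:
 h(c) = -sqrt(C1 + c^2)
 h(c) = sqrt(C1 + c^2)


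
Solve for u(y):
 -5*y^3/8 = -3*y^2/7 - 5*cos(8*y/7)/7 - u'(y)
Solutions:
 u(y) = C1 + 5*y^4/32 - y^3/7 - 5*sin(8*y/7)/8


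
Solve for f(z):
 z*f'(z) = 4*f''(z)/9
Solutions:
 f(z) = C1 + C2*erfi(3*sqrt(2)*z/4)


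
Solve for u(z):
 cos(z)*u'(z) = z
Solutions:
 u(z) = C1 + Integral(z/cos(z), z)


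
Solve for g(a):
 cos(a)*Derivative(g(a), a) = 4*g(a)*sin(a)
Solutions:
 g(a) = C1/cos(a)^4


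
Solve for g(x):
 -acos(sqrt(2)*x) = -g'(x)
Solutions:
 g(x) = C1 + x*acos(sqrt(2)*x) - sqrt(2)*sqrt(1 - 2*x^2)/2


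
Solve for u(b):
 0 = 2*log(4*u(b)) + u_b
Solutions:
 Integral(1/(log(_y) + 2*log(2)), (_y, u(b)))/2 = C1 - b


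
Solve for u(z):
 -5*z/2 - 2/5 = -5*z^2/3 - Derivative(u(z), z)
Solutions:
 u(z) = C1 - 5*z^3/9 + 5*z^2/4 + 2*z/5


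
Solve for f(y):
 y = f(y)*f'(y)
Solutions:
 f(y) = -sqrt(C1 + y^2)
 f(y) = sqrt(C1 + y^2)


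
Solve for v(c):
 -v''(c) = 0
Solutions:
 v(c) = C1 + C2*c


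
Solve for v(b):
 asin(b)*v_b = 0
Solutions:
 v(b) = C1


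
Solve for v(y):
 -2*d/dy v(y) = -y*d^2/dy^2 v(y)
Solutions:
 v(y) = C1 + C2*y^3


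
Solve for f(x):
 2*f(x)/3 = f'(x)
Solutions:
 f(x) = C1*exp(2*x/3)


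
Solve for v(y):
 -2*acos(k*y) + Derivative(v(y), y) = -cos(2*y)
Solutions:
 v(y) = C1 + 2*Piecewise((y*acos(k*y) - sqrt(-k^2*y^2 + 1)/k, Ne(k, 0)), (pi*y/2, True)) - sin(2*y)/2


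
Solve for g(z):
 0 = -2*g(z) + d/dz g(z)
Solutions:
 g(z) = C1*exp(2*z)


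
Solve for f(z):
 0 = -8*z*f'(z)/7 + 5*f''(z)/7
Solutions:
 f(z) = C1 + C2*erfi(2*sqrt(5)*z/5)


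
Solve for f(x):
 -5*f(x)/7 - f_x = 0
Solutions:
 f(x) = C1*exp(-5*x/7)


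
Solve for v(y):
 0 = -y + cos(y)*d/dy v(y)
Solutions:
 v(y) = C1 + Integral(y/cos(y), y)


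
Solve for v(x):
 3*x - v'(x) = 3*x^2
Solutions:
 v(x) = C1 - x^3 + 3*x^2/2


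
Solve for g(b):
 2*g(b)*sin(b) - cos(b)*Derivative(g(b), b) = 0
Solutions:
 g(b) = C1/cos(b)^2


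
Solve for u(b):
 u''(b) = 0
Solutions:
 u(b) = C1 + C2*b


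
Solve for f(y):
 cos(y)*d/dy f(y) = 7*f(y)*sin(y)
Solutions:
 f(y) = C1/cos(y)^7


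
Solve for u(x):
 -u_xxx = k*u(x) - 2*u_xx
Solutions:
 u(x) = C1*exp(x*(-(27*k/2 + sqrt((27*k - 16)^2 - 256)/2 - 8)^(1/3) + 2 - 4/(27*k/2 + sqrt((27*k - 16)^2 - 256)/2 - 8)^(1/3))/3) + C2*exp(x*((27*k/2 + sqrt((27*k - 16)^2 - 256)/2 - 8)^(1/3) - sqrt(3)*I*(27*k/2 + sqrt((27*k - 16)^2 - 256)/2 - 8)^(1/3) + 4 - 16/((-1 + sqrt(3)*I)*(27*k/2 + sqrt((27*k - 16)^2 - 256)/2 - 8)^(1/3)))/6) + C3*exp(x*((27*k/2 + sqrt((27*k - 16)^2 - 256)/2 - 8)^(1/3) + sqrt(3)*I*(27*k/2 + sqrt((27*k - 16)^2 - 256)/2 - 8)^(1/3) + 4 + 16/((1 + sqrt(3)*I)*(27*k/2 + sqrt((27*k - 16)^2 - 256)/2 - 8)^(1/3)))/6)


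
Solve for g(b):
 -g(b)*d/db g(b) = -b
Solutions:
 g(b) = -sqrt(C1 + b^2)
 g(b) = sqrt(C1 + b^2)


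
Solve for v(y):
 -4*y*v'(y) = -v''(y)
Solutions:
 v(y) = C1 + C2*erfi(sqrt(2)*y)


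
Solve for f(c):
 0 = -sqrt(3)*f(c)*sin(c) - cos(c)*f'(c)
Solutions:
 f(c) = C1*cos(c)^(sqrt(3))


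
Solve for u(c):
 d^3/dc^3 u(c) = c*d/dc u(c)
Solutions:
 u(c) = C1 + Integral(C2*airyai(c) + C3*airybi(c), c)


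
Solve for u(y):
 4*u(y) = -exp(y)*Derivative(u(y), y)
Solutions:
 u(y) = C1*exp(4*exp(-y))


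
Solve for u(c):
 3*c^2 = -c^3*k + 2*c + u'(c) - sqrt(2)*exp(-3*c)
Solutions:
 u(c) = C1 + c^4*k/4 + c^3 - c^2 - sqrt(2)*exp(-3*c)/3


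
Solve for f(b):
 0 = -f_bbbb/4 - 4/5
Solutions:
 f(b) = C1 + C2*b + C3*b^2 + C4*b^3 - 2*b^4/15


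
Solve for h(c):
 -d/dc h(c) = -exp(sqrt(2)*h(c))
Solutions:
 h(c) = sqrt(2)*(2*log(-1/(C1 + c)) - log(2))/4


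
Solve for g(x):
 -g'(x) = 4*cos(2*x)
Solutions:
 g(x) = C1 - 2*sin(2*x)


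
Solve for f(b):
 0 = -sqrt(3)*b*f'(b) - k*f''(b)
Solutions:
 f(b) = C1 + C2*sqrt(k)*erf(sqrt(2)*3^(1/4)*b*sqrt(1/k)/2)


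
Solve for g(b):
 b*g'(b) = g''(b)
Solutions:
 g(b) = C1 + C2*erfi(sqrt(2)*b/2)


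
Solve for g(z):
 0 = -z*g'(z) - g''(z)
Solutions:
 g(z) = C1 + C2*erf(sqrt(2)*z/2)


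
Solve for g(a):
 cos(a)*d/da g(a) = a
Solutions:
 g(a) = C1 + Integral(a/cos(a), a)


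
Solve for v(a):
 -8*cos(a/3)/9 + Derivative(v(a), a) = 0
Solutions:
 v(a) = C1 + 8*sin(a/3)/3


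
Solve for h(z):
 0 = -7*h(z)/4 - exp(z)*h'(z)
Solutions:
 h(z) = C1*exp(7*exp(-z)/4)


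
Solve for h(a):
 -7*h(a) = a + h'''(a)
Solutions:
 h(a) = C3*exp(-7^(1/3)*a) - a/7 + (C1*sin(sqrt(3)*7^(1/3)*a/2) + C2*cos(sqrt(3)*7^(1/3)*a/2))*exp(7^(1/3)*a/2)


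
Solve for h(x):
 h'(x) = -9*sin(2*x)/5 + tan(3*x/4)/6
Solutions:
 h(x) = C1 - 2*log(cos(3*x/4))/9 + 9*cos(2*x)/10


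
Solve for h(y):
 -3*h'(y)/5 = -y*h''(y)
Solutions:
 h(y) = C1 + C2*y^(8/5)


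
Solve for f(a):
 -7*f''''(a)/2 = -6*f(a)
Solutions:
 f(a) = C1*exp(-sqrt(2)*3^(1/4)*7^(3/4)*a/7) + C2*exp(sqrt(2)*3^(1/4)*7^(3/4)*a/7) + C3*sin(sqrt(2)*3^(1/4)*7^(3/4)*a/7) + C4*cos(sqrt(2)*3^(1/4)*7^(3/4)*a/7)


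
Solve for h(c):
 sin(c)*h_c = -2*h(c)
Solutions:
 h(c) = C1*(cos(c) + 1)/(cos(c) - 1)


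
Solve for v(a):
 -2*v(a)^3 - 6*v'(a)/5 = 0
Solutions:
 v(a) = -sqrt(6)*sqrt(-1/(C1 - 5*a))/2
 v(a) = sqrt(6)*sqrt(-1/(C1 - 5*a))/2


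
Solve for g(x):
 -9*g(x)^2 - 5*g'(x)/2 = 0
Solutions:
 g(x) = 5/(C1 + 18*x)


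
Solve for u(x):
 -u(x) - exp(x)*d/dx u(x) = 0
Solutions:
 u(x) = C1*exp(exp(-x))


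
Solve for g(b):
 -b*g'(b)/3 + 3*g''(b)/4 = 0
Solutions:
 g(b) = C1 + C2*erfi(sqrt(2)*b/3)


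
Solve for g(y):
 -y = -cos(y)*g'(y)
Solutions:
 g(y) = C1 + Integral(y/cos(y), y)


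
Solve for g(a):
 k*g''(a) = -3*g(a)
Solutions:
 g(a) = C1*exp(-sqrt(3)*a*sqrt(-1/k)) + C2*exp(sqrt(3)*a*sqrt(-1/k))


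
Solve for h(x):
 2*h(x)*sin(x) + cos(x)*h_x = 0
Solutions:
 h(x) = C1*cos(x)^2


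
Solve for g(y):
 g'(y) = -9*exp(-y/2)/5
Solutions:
 g(y) = C1 + 18*exp(-y/2)/5


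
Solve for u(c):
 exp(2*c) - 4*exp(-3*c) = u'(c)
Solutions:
 u(c) = C1 + exp(2*c)/2 + 4*exp(-3*c)/3


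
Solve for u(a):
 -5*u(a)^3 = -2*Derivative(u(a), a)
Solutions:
 u(a) = -sqrt(-1/(C1 + 5*a))
 u(a) = sqrt(-1/(C1 + 5*a))


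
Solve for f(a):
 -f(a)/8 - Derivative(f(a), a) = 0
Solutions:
 f(a) = C1*exp(-a/8)


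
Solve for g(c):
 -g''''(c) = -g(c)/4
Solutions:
 g(c) = C1*exp(-sqrt(2)*c/2) + C2*exp(sqrt(2)*c/2) + C3*sin(sqrt(2)*c/2) + C4*cos(sqrt(2)*c/2)


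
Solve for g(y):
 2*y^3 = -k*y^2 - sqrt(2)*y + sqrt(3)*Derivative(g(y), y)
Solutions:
 g(y) = C1 + sqrt(3)*k*y^3/9 + sqrt(3)*y^4/6 + sqrt(6)*y^2/6


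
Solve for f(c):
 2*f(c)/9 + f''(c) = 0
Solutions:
 f(c) = C1*sin(sqrt(2)*c/3) + C2*cos(sqrt(2)*c/3)


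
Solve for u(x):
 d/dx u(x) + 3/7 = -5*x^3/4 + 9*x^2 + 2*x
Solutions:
 u(x) = C1 - 5*x^4/16 + 3*x^3 + x^2 - 3*x/7


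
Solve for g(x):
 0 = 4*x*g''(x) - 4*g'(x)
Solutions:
 g(x) = C1 + C2*x^2


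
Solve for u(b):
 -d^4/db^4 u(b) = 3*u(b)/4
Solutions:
 u(b) = (C1*sin(3^(1/4)*b/2) + C2*cos(3^(1/4)*b/2))*exp(-3^(1/4)*b/2) + (C3*sin(3^(1/4)*b/2) + C4*cos(3^(1/4)*b/2))*exp(3^(1/4)*b/2)


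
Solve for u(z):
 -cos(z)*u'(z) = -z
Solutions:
 u(z) = C1 + Integral(z/cos(z), z)


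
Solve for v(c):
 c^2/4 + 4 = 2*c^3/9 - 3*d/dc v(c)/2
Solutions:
 v(c) = C1 + c^4/27 - c^3/18 - 8*c/3


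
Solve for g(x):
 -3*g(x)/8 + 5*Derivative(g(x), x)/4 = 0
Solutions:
 g(x) = C1*exp(3*x/10)


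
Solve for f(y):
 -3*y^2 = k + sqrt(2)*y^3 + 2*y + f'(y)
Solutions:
 f(y) = C1 - k*y - sqrt(2)*y^4/4 - y^3 - y^2


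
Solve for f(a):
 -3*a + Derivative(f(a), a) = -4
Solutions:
 f(a) = C1 + 3*a^2/2 - 4*a


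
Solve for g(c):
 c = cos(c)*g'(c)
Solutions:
 g(c) = C1 + Integral(c/cos(c), c)


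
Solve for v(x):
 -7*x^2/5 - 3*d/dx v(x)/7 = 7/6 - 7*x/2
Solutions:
 v(x) = C1 - 49*x^3/45 + 49*x^2/12 - 49*x/18


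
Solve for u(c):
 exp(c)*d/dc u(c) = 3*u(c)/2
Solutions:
 u(c) = C1*exp(-3*exp(-c)/2)


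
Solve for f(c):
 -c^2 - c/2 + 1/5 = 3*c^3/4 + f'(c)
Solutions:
 f(c) = C1 - 3*c^4/16 - c^3/3 - c^2/4 + c/5


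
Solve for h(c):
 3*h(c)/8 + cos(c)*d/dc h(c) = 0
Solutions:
 h(c) = C1*(sin(c) - 1)^(3/16)/(sin(c) + 1)^(3/16)


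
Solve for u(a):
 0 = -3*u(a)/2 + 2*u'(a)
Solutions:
 u(a) = C1*exp(3*a/4)


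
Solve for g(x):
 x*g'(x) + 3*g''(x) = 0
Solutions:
 g(x) = C1 + C2*erf(sqrt(6)*x/6)


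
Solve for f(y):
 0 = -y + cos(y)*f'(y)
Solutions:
 f(y) = C1 + Integral(y/cos(y), y)


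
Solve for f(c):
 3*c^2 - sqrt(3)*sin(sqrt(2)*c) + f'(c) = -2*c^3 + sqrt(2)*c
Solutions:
 f(c) = C1 - c^4/2 - c^3 + sqrt(2)*c^2/2 - sqrt(6)*cos(sqrt(2)*c)/2


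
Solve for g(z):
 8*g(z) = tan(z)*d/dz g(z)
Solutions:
 g(z) = C1*sin(z)^8


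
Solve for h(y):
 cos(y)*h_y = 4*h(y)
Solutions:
 h(y) = C1*(sin(y)^2 + 2*sin(y) + 1)/(sin(y)^2 - 2*sin(y) + 1)


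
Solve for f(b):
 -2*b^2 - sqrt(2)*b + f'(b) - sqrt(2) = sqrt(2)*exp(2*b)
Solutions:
 f(b) = C1 + 2*b^3/3 + sqrt(2)*b^2/2 + sqrt(2)*b + sqrt(2)*exp(2*b)/2


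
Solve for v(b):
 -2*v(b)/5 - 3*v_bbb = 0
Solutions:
 v(b) = C3*exp(-15^(2/3)*2^(1/3)*b/15) + (C1*sin(2^(1/3)*3^(1/6)*5^(2/3)*b/10) + C2*cos(2^(1/3)*3^(1/6)*5^(2/3)*b/10))*exp(15^(2/3)*2^(1/3)*b/30)


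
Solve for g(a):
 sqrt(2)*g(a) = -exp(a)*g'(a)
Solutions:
 g(a) = C1*exp(sqrt(2)*exp(-a))


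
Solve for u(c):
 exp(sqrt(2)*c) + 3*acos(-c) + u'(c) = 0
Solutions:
 u(c) = C1 - 3*c*acos(-c) - 3*sqrt(1 - c^2) - sqrt(2)*exp(sqrt(2)*c)/2


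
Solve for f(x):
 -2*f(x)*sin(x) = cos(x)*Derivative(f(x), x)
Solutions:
 f(x) = C1*cos(x)^2


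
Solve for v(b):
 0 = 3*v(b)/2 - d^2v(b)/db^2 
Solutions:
 v(b) = C1*exp(-sqrt(6)*b/2) + C2*exp(sqrt(6)*b/2)


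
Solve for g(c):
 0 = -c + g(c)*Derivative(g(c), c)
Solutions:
 g(c) = -sqrt(C1 + c^2)
 g(c) = sqrt(C1 + c^2)


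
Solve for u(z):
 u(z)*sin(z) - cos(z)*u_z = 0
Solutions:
 u(z) = C1/cos(z)


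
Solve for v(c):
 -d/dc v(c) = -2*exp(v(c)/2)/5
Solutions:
 v(c) = 2*log(-1/(C1 + 2*c)) + 2*log(10)


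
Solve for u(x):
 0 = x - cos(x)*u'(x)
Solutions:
 u(x) = C1 + Integral(x/cos(x), x)


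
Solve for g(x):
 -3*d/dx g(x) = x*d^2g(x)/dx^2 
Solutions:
 g(x) = C1 + C2/x^2


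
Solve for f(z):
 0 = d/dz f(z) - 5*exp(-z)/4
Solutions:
 f(z) = C1 - 5*exp(-z)/4


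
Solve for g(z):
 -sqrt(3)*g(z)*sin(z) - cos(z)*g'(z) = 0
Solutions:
 g(z) = C1*cos(z)^(sqrt(3))


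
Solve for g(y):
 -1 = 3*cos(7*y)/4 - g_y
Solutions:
 g(y) = C1 + y + 3*sin(7*y)/28


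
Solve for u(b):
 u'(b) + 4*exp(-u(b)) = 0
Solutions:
 u(b) = log(C1 - 4*b)


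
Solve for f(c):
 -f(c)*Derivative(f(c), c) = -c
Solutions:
 f(c) = -sqrt(C1 + c^2)
 f(c) = sqrt(C1 + c^2)


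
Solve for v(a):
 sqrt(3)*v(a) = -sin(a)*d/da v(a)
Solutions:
 v(a) = C1*(cos(a) + 1)^(sqrt(3)/2)/(cos(a) - 1)^(sqrt(3)/2)


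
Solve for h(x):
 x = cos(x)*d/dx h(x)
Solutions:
 h(x) = C1 + Integral(x/cos(x), x)


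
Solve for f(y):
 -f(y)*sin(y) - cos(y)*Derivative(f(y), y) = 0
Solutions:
 f(y) = C1*cos(y)


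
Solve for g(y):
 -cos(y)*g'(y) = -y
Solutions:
 g(y) = C1 + Integral(y/cos(y), y)


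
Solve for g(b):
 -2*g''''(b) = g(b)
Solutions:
 g(b) = (C1*sin(2^(1/4)*b/2) + C2*cos(2^(1/4)*b/2))*exp(-2^(1/4)*b/2) + (C3*sin(2^(1/4)*b/2) + C4*cos(2^(1/4)*b/2))*exp(2^(1/4)*b/2)


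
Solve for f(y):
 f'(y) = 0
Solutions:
 f(y) = C1


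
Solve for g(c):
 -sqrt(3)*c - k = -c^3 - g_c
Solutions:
 g(c) = C1 - c^4/4 + sqrt(3)*c^2/2 + c*k


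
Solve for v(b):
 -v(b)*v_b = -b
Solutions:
 v(b) = -sqrt(C1 + b^2)
 v(b) = sqrt(C1 + b^2)


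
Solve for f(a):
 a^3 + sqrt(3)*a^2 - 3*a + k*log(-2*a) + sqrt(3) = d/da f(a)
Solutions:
 f(a) = C1 + a^4/4 + sqrt(3)*a^3/3 - 3*a^2/2 + a*k*log(-a) + a*(-k + k*log(2) + sqrt(3))


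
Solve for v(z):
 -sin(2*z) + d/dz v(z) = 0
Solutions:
 v(z) = C1 - cos(2*z)/2


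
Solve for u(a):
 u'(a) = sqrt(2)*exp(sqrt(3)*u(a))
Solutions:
 u(a) = sqrt(3)*(2*log(-1/(C1 + sqrt(2)*a)) - log(3))/6


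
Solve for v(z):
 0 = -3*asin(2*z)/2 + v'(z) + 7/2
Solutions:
 v(z) = C1 + 3*z*asin(2*z)/2 - 7*z/2 + 3*sqrt(1 - 4*z^2)/4


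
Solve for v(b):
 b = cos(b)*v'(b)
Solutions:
 v(b) = C1 + Integral(b/cos(b), b)


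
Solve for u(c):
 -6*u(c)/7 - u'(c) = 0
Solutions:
 u(c) = C1*exp(-6*c/7)


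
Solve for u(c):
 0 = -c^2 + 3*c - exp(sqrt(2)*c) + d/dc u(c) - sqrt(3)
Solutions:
 u(c) = C1 + c^3/3 - 3*c^2/2 + sqrt(3)*c + sqrt(2)*exp(sqrt(2)*c)/2


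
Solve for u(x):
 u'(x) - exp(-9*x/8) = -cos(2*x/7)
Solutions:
 u(x) = C1 - 7*sin(2*x/7)/2 - 8*exp(-9*x/8)/9


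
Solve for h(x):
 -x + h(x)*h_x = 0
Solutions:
 h(x) = -sqrt(C1 + x^2)
 h(x) = sqrt(C1 + x^2)


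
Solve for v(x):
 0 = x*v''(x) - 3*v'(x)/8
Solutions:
 v(x) = C1 + C2*x^(11/8)


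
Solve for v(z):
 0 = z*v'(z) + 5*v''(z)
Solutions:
 v(z) = C1 + C2*erf(sqrt(10)*z/10)


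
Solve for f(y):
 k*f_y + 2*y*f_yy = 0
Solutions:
 f(y) = C1 + y^(1 - re(k)/2)*(C2*sin(log(y)*Abs(im(k))/2) + C3*cos(log(y)*im(k)/2))


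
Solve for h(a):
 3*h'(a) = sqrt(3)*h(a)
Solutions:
 h(a) = C1*exp(sqrt(3)*a/3)


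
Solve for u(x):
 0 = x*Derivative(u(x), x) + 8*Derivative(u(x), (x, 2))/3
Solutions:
 u(x) = C1 + C2*erf(sqrt(3)*x/4)


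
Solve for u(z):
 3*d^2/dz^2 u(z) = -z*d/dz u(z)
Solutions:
 u(z) = C1 + C2*erf(sqrt(6)*z/6)


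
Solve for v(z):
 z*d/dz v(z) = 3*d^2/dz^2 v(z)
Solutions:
 v(z) = C1 + C2*erfi(sqrt(6)*z/6)


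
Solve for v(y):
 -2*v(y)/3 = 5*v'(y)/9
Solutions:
 v(y) = C1*exp(-6*y/5)


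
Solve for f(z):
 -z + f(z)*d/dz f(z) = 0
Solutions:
 f(z) = -sqrt(C1 + z^2)
 f(z) = sqrt(C1 + z^2)


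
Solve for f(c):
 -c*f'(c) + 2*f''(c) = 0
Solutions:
 f(c) = C1 + C2*erfi(c/2)


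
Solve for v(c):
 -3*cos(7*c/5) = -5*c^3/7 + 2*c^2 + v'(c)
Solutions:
 v(c) = C1 + 5*c^4/28 - 2*c^3/3 - 15*sin(7*c/5)/7


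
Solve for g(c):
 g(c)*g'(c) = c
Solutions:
 g(c) = -sqrt(C1 + c^2)
 g(c) = sqrt(C1 + c^2)


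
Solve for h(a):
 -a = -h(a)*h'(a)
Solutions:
 h(a) = -sqrt(C1 + a^2)
 h(a) = sqrt(C1 + a^2)


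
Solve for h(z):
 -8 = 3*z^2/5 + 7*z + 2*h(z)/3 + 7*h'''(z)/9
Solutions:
 h(z) = C3*exp(-6^(1/3)*7^(2/3)*z/7) - 9*z^2/10 - 21*z/2 + (C1*sin(2^(1/3)*3^(5/6)*7^(2/3)*z/14) + C2*cos(2^(1/3)*3^(5/6)*7^(2/3)*z/14))*exp(6^(1/3)*7^(2/3)*z/14) - 12


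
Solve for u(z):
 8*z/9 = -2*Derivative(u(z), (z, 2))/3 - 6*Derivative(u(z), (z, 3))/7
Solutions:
 u(z) = C1 + C2*z + C3*exp(-7*z/9) - 2*z^3/9 + 6*z^2/7


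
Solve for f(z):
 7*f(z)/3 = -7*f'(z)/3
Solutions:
 f(z) = C1*exp(-z)


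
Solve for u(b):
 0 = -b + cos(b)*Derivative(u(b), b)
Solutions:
 u(b) = C1 + Integral(b/cos(b), b)


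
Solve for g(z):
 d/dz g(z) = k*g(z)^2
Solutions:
 g(z) = -1/(C1 + k*z)


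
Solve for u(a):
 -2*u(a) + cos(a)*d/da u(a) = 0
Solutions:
 u(a) = C1*(sin(a) + 1)/(sin(a) - 1)


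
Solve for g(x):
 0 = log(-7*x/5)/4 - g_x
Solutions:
 g(x) = C1 + x*log(-x)/4 + x*(-log(5) - 1 + log(7))/4


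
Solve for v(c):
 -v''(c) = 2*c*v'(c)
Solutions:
 v(c) = C1 + C2*erf(c)


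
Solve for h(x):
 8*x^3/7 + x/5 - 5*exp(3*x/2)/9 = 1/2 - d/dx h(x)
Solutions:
 h(x) = C1 - 2*x^4/7 - x^2/10 + x/2 + 10*exp(3*x/2)/27


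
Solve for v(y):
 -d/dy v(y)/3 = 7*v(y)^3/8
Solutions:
 v(y) = -2*sqrt(-1/(C1 - 21*y))
 v(y) = 2*sqrt(-1/(C1 - 21*y))


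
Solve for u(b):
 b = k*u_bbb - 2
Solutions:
 u(b) = C1 + C2*b + C3*b^2 + b^4/(24*k) + b^3/(3*k)


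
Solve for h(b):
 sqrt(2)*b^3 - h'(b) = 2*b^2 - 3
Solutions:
 h(b) = C1 + sqrt(2)*b^4/4 - 2*b^3/3 + 3*b


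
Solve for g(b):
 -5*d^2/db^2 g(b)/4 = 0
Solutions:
 g(b) = C1 + C2*b


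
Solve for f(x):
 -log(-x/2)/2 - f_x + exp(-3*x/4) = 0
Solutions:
 f(x) = C1 - x*log(-x)/2 + x*(log(2) + 1)/2 - 4*exp(-3*x/4)/3


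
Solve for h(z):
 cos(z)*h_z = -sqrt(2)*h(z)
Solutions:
 h(z) = C1*(sin(z) - 1)^(sqrt(2)/2)/(sin(z) + 1)^(sqrt(2)/2)


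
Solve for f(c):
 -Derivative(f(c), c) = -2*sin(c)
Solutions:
 f(c) = C1 - 2*cos(c)


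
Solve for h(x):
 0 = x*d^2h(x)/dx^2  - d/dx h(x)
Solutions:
 h(x) = C1 + C2*x^2


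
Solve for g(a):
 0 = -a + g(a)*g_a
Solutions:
 g(a) = -sqrt(C1 + a^2)
 g(a) = sqrt(C1 + a^2)


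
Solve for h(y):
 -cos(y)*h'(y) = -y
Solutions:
 h(y) = C1 + Integral(y/cos(y), y)


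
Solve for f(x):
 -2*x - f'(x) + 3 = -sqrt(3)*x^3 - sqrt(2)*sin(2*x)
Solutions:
 f(x) = C1 + sqrt(3)*x^4/4 - x^2 + 3*x - sqrt(2)*cos(2*x)/2


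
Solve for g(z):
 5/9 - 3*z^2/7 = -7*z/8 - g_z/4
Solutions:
 g(z) = C1 + 4*z^3/7 - 7*z^2/4 - 20*z/9


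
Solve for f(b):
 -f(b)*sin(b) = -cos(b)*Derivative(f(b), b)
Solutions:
 f(b) = C1/cos(b)


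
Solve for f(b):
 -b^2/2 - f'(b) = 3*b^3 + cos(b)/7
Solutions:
 f(b) = C1 - 3*b^4/4 - b^3/6 - sin(b)/7


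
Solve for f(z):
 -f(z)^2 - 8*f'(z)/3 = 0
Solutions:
 f(z) = 8/(C1 + 3*z)


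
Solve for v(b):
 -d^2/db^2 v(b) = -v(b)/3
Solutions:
 v(b) = C1*exp(-sqrt(3)*b/3) + C2*exp(sqrt(3)*b/3)


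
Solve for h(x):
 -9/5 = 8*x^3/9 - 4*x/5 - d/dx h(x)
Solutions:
 h(x) = C1 + 2*x^4/9 - 2*x^2/5 + 9*x/5


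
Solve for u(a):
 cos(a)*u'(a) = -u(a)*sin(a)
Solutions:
 u(a) = C1*cos(a)


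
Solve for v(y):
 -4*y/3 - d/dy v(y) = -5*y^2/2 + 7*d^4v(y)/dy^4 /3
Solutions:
 v(y) = C1 + C4*exp(-3^(1/3)*7^(2/3)*y/7) + 5*y^3/6 - 2*y^2/3 + (C2*sin(3^(5/6)*7^(2/3)*y/14) + C3*cos(3^(5/6)*7^(2/3)*y/14))*exp(3^(1/3)*7^(2/3)*y/14)


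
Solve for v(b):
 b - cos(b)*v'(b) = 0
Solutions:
 v(b) = C1 + Integral(b/cos(b), b)


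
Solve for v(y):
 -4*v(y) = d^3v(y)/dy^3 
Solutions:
 v(y) = C3*exp(-2^(2/3)*y) + (C1*sin(2^(2/3)*sqrt(3)*y/2) + C2*cos(2^(2/3)*sqrt(3)*y/2))*exp(2^(2/3)*y/2)


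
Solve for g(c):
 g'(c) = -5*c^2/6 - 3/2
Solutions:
 g(c) = C1 - 5*c^3/18 - 3*c/2


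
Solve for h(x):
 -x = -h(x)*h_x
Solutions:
 h(x) = -sqrt(C1 + x^2)
 h(x) = sqrt(C1 + x^2)


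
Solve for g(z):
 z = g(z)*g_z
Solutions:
 g(z) = -sqrt(C1 + z^2)
 g(z) = sqrt(C1 + z^2)


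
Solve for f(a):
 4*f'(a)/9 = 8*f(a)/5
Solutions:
 f(a) = C1*exp(18*a/5)


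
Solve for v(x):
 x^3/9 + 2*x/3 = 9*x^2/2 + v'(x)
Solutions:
 v(x) = C1 + x^4/36 - 3*x^3/2 + x^2/3


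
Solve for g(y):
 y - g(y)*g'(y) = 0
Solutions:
 g(y) = -sqrt(C1 + y^2)
 g(y) = sqrt(C1 + y^2)


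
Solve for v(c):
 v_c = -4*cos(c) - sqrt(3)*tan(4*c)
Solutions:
 v(c) = C1 + sqrt(3)*log(cos(4*c))/4 - 4*sin(c)


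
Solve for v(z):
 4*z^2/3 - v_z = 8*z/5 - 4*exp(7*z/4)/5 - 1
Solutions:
 v(z) = C1 + 4*z^3/9 - 4*z^2/5 + z + 16*exp(7*z/4)/35


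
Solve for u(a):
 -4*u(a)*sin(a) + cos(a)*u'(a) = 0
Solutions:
 u(a) = C1/cos(a)^4


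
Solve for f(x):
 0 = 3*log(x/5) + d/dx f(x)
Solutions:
 f(x) = C1 - 3*x*log(x) + 3*x + x*log(125)


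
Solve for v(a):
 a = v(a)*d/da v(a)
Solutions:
 v(a) = -sqrt(C1 + a^2)
 v(a) = sqrt(C1 + a^2)


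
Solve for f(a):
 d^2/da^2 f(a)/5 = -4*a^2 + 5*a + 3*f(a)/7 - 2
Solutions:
 f(a) = C1*exp(-sqrt(105)*a/7) + C2*exp(sqrt(105)*a/7) + 28*a^2/3 - 35*a/3 + 602/45


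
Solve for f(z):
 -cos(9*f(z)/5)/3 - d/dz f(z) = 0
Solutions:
 z/3 - 5*log(sin(9*f(z)/5) - 1)/18 + 5*log(sin(9*f(z)/5) + 1)/18 = C1


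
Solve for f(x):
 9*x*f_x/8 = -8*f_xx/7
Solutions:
 f(x) = C1 + C2*erf(3*sqrt(14)*x/16)
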